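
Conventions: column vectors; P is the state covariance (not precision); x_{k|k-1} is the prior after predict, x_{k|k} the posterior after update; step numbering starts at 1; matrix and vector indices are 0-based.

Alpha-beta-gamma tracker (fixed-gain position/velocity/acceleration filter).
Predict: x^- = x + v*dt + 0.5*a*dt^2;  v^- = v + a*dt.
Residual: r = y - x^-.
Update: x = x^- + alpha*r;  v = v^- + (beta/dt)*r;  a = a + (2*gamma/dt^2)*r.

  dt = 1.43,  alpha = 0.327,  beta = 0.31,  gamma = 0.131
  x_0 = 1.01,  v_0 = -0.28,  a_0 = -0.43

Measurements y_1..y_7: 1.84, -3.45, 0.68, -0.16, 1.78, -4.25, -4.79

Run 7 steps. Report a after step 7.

step 1: x_pred=0.1699  r=1.6701  x^+=0.7161  v^+=-0.5329  a^+=-0.2160
step 2: x_pred=-0.2668  r=-3.1832  x^+=-1.3077  v^+=-1.5318  a^+=-0.6239
step 3: x_pred=-4.1361  r=4.8161  x^+=-2.5612  v^+=-1.3799  a^+=-0.0068
step 4: x_pred=-4.5415  r=4.3815  x^+=-3.1087  v^+=-0.4398  a^+=0.5546
step 5: x_pred=-3.1707  r=4.9507  x^+=-1.5518  v^+=1.4264  a^+=1.1889
step 6: x_pred=1.7035  r=-5.9535  x^+=-0.2433  v^+=1.8359  a^+=0.4261
step 7: x_pred=2.8177  r=-7.6077  x^+=0.3300  v^+=0.7959  a^+=-0.5486

a_post = -0.5486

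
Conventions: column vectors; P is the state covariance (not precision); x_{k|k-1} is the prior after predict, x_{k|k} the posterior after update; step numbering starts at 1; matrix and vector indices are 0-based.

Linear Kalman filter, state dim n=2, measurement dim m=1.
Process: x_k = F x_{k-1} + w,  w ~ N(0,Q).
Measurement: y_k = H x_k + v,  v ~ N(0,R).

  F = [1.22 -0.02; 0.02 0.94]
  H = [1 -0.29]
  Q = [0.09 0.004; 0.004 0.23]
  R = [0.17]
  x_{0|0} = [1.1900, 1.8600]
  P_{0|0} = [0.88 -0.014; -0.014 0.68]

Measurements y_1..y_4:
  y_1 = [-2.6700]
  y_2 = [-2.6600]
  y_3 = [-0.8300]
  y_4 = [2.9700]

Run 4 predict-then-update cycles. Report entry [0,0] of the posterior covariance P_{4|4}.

step 1: x^-=[1.4146, 1.7722]  P^-=[1.4007 -0.0034; -0.0034 0.8307]  S=[1.6426]  K=[0.8534; -0.1487]  nu=[-3.5707]  x^+=[-1.6325, 2.3032]  P^+=[0.2045 0.2051; 0.2051 0.7944]
step 2: x^-=[-2.0377, 2.1323]  P^-=[0.3848 0.2292; 0.2292 0.9397]  S=[0.5009]  K=[0.6355; -0.0865]  nu=[-0.0039]  x^+=[-2.0402, 2.1327]  P^+=[0.1825 0.2567; 0.2567 0.9359]
step 3: x^-=[-2.5317, 1.9639]  P^-=[0.3494 0.2851; 0.2851 1.0667]  S=[0.4438]  K=[0.6011; -0.0545]  nu=[2.2712]  x^+=[-1.1664, 1.8401]  P^+=[0.1891 0.2997; 0.2997 1.0654]
step 4: x^-=[-1.4599, 1.7063]  P^-=[0.3573 0.3322; 0.3322 1.1827]  S=[0.4341]  K=[0.6011; -0.0250]  nu=[4.9247]  x^+=[1.5005, 1.5834]  P^+=[0.2004 0.3387; 0.3387 1.1825]

P_post[0,0] = 0.2004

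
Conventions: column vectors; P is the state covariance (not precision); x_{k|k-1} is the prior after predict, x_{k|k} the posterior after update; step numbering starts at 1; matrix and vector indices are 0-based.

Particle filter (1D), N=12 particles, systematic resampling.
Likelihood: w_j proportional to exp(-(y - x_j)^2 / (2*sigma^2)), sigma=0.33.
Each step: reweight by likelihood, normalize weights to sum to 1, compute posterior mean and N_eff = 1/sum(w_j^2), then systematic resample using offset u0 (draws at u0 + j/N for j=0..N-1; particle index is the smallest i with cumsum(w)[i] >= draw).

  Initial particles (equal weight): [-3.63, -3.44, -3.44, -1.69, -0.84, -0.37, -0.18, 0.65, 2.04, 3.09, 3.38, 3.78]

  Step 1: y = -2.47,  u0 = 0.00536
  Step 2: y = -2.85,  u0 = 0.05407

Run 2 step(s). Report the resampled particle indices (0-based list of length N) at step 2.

step 1: w=[0.0231, 0.1480, 0.1480, 0.6810, 0.0001, 0.0000, 0.0000, 0.0000, 0.0000, 0.0000, 0.0000, 0.0000]  mean=-2.2525  Neff=1.9684  idx=[0, 1, 2, 2, 3, 3, 3, 3, 3, 3, 3, 3]
step 2: w=[0.0894, 0.2954, 0.2954, 0.2954, 0.0030, 0.0030, 0.0030, 0.0030, 0.0030, 0.0030, 0.0030, 0.0030]  mean=-3.4146  Neff=3.7046  idx=[0, 1, 1, 1, 2, 2, 2, 2, 3, 3, 3, 3]

resampled_idx = [0, 1, 1, 1, 2, 2, 2, 2, 3, 3, 3, 3]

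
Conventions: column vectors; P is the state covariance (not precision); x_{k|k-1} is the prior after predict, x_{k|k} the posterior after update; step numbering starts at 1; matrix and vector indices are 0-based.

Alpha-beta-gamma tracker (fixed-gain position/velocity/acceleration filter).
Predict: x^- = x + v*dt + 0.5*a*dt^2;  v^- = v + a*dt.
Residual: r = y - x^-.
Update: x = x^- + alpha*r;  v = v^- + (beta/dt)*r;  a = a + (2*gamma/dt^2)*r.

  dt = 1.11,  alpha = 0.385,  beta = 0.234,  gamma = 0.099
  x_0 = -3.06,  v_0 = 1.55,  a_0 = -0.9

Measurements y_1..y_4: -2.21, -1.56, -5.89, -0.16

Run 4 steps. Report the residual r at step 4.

step 1: x_pred=-1.8939  r=-0.3161  x^+=-2.0156  v^+=0.4844  a^+=-0.9508
step 2: x_pred=-2.0637  r=0.5037  x^+=-1.8698  v^+=-0.4648  a^+=-0.8698
step 3: x_pred=-2.9216  r=-2.9684  x^+=-4.0644  v^+=-2.0561  a^+=-1.3469
step 4: x_pred=-7.1765  r=7.0165  x^+=-4.4751  v^+=-2.0720  a^+=-0.2193

resid = 7.0165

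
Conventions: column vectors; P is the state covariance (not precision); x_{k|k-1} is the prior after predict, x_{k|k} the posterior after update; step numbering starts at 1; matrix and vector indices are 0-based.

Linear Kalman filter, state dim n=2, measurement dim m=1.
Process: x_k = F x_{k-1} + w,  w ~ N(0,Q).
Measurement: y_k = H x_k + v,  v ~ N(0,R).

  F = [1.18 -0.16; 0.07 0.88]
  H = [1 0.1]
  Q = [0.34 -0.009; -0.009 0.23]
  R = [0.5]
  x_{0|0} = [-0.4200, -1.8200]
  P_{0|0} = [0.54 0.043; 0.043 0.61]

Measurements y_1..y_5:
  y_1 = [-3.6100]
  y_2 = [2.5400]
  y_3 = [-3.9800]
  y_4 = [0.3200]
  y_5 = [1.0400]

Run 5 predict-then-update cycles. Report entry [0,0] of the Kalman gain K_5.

step 1: x^-=[-0.2044, -1.6310]  P^-=[1.0913 -0.0061; -0.0061 0.7103]  S=[1.5972]  K=[0.6829; 0.0406]  nu=[-3.2425]  x^+=[-2.4186, -1.7628]  P^+=[0.3465 -0.0504; -0.0504 0.7077]
step 2: x^-=[-2.5719, -1.7206]  P^-=[0.8596 -0.1318; -0.1318 0.7735]  S=[1.3410]  K=[0.6312; -0.0406]  nu=[5.2840]  x^+=[0.7633, -1.9353]  P^+=[0.3253 -0.0974; -0.0974 0.7713]
step 3: x^-=[1.2104, -1.6496]  P^-=[0.8496 -0.1908; -0.1908 0.8169]  S=[1.3196]  K=[0.6294; -0.0827]  nu=[-5.0254]  x^+=[-1.9524, -1.2340]  P^+=[0.3269 -0.1221; -0.1221 0.8079]
step 4: x^-=[-2.1064, -1.2226]  P^-=[0.8620 -0.2212; -0.2212 0.8422]  S=[1.3261]  K=[0.6333; -0.1033]  nu=[2.5487]  x^+=[-0.4923, -1.4858]  P^+=[0.3301 -0.1345; -0.1345 0.8280]
step 5: x^-=[-0.3432, -1.3420]  P^-=[0.8716 -0.2364; -0.2364 0.8563]  S=[1.3329]  K=[0.6362; -0.1131]  nu=[1.5174]  x^+=[0.6221, -1.5137]  P^+=[0.3321 -0.1405; -0.1405 0.8392]

K[0,0] = 0.6362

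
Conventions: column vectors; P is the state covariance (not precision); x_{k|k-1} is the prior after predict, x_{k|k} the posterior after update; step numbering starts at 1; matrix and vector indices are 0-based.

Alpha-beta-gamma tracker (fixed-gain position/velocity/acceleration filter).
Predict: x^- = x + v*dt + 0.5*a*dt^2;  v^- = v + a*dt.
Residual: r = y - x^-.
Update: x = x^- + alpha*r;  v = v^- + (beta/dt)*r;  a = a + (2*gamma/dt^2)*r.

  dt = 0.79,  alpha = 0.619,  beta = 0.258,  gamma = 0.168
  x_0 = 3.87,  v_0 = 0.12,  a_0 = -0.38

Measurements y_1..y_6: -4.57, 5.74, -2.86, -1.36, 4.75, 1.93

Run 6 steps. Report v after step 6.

v_post = 5.7469

step 1: x_pred=3.8462  r=-8.4162  x^+=-1.3634  v^+=-2.9288  a^+=-4.9111
step 2: x_pred=-5.2097  r=10.9497  x^+=1.5682  v^+=-3.2326  a^+=0.9839
step 3: x_pred=-0.6785  r=-2.1815  x^+=-2.0289  v^+=-3.1677  a^+=-0.1905
step 4: x_pred=-4.5908  r=3.2308  x^+=-2.5909  v^+=-2.2631  a^+=1.5489
step 5: x_pred=-3.8954  r=8.6454  x^+=1.4561  v^+=1.7840  a^+=6.2034
step 6: x_pred=4.8012  r=-2.8712  x^+=3.0239  v^+=5.7469  a^+=4.6576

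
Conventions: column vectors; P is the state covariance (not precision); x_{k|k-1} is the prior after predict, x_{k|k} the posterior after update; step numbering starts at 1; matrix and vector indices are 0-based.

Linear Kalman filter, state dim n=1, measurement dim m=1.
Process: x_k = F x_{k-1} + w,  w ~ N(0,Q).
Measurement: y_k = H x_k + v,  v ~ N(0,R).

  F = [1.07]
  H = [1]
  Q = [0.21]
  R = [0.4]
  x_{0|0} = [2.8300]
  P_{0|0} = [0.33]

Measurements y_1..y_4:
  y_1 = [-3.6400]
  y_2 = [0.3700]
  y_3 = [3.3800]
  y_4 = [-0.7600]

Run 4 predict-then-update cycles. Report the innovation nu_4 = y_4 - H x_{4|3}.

innov = [-2.5603]

step 1: x^-=[3.0281]  P^-=[0.5878]  S=[0.9878]  K=[0.5951]  nu=[-6.6681]  x^+=[-0.9399]  P^+=[0.2380]
step 2: x^-=[-1.0057]  P^-=[0.4825]  S=[0.8825]  K=[0.5468]  nu=[1.3757]  x^+=[-0.2535]  P^+=[0.2187]
step 3: x^-=[-0.2713]  P^-=[0.4604]  S=[0.8604]  K=[0.5351]  nu=[3.6513]  x^+=[1.6825]  P^+=[0.2140]
step 4: x^-=[1.8003]  P^-=[0.4551]  S=[0.8551]  K=[0.5322]  nu=[-2.5603]  x^+=[0.4377]  P^+=[0.2129]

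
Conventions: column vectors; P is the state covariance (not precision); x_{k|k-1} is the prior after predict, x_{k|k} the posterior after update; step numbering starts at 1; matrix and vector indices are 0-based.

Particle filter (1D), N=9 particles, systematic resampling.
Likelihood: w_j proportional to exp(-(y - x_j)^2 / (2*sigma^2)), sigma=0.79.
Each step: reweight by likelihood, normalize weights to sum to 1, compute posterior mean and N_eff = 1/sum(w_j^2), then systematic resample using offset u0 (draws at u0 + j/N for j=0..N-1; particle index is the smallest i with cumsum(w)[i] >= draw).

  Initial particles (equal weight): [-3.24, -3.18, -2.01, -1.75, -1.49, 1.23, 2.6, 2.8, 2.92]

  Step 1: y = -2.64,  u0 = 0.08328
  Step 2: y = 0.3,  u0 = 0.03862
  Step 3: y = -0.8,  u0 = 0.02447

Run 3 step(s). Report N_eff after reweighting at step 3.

step 1: w=[0.2383, 0.2517, 0.2313, 0.1685, 0.1102, 0.0000, 0.0000, 0.0000, 0.0000]  mean=-2.4964  Neff=4.6692  idx=[0, 0, 1, 1, 2, 2, 3, 3, 4]
step 2: w=[0.0003, 0.0003, 0.0004, 0.0004, 0.0800, 0.0800, 0.1985, 0.1985, 0.4417]  mean=-1.6785  Neff=3.4877  idx=[4, 5, 6, 7, 7, 8, 8, 8, 8]
step 3: w=[0.0644, 0.0644, 0.1010, 0.1010, 0.1010, 0.1421, 0.1421, 0.1421, 0.1421]  mean=-1.6357  Neff=8.3596  idx=[0, 2, 3, 4, 5, 6, 6, 7, 8]

N_eff = 8.3596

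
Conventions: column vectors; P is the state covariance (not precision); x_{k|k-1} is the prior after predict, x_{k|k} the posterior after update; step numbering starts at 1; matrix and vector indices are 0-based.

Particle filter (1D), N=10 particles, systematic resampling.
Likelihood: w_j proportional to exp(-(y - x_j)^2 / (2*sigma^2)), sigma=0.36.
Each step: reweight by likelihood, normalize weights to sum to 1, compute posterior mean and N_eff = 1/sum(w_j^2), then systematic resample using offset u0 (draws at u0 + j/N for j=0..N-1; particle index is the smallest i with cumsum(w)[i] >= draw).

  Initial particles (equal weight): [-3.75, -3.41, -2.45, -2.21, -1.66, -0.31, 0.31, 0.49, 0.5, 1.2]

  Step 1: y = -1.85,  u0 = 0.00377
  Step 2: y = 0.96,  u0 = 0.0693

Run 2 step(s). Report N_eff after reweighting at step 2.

N_eff = 5.0000

step 1: w=[0.0000, 0.0000, 0.1445, 0.3514, 0.5040, 0.0001, 0.0000, 0.0000, 0.0000, 0.0000]  mean=-1.9674  Neff=2.5101  idx=[2, 2, 3, 3, 3, 4, 4, 4, 4, 4]
step 2: w=[0.0000, 0.0000, 0.0000, 0.0000, 0.0000, 0.2000, 0.2000, 0.2000, 0.2000, 0.2000]  mean=-1.6600  Neff=5.0000  idx=[5, 5, 6, 6, 7, 7, 8, 8, 9, 9]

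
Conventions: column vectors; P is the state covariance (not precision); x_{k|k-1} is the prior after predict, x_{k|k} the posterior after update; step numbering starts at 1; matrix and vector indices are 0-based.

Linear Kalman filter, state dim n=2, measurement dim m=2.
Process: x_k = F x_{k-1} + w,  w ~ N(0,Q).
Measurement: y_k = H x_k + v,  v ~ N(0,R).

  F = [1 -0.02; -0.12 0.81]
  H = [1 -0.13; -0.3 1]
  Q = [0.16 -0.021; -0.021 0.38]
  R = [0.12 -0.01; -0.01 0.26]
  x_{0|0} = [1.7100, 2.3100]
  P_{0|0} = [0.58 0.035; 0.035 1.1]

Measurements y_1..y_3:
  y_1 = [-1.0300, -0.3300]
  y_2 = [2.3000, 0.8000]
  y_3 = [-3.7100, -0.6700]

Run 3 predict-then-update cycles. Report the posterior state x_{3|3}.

step 1: x^-=[1.6638, 1.6659]  P^-=[0.7390 -0.0800; -0.0800 1.1033]  S=[0.8985 -0.4582; -0.4582 1.4778]  K=[0.8671 0.0647; 0.1668 0.8145]  nu=[-2.4772, -1.4968]  x^+=[-0.5812, 0.0336]  P^+=[0.1087 0.0408; 0.0408 0.2223]
step 2: x^-=[-0.5818, 0.0970]  P^-=[0.2672 -0.0045; -0.0045 0.5195]  S=[0.3971 -0.1624; -0.1624 0.8063]  K=[0.6880 0.0335; 0.0901 0.6642]  nu=[2.8944, 0.5285]  x^+=[1.4271, 0.7089]  P^+=[0.0858 0.0276; 0.0276 0.1801]
step 3: x^-=[1.4129, 0.4029]  P^-=[0.2448 -0.0118; -0.0118 0.4940]  S=[0.3762 -0.1599; -0.1599 0.7831]  K=[0.6663 0.0272; 0.0745 0.6505]  nu=[-5.0706, -0.6490]  x^+=[-1.9833, -0.3968]  P^+=[0.0830 0.0253; 0.0253 0.1760]

x_post = [-1.9833, -0.3968]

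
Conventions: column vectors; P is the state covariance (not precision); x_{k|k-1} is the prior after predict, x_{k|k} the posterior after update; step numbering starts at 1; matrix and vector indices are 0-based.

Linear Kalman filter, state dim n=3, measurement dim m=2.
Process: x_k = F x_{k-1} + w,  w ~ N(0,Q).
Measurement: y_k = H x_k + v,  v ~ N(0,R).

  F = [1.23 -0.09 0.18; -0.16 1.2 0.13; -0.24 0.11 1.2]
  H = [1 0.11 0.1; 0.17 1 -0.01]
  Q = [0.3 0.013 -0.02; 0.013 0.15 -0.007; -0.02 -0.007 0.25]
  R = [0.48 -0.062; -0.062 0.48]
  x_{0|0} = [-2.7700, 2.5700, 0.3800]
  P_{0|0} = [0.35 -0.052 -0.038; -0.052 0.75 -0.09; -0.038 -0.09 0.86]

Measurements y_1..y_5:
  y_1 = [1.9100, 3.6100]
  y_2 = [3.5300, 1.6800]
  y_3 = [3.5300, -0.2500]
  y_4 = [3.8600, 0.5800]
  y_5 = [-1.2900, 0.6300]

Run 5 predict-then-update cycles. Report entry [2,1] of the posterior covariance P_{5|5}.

P_post[2,1] = 0.4696

step 1: x^-=[-3.5700, 3.5766, 1.4035]  P^-=[0.8611 -0.2176 0.0003; -0.2176 1.2470 0.1331; 0.0003 0.1331 1.5185]  S=[1.3264 0.0115; 0.0115 1.6753]  K=[0.6315 -0.0469; -0.0569 0.7218; 0.1252 0.0696]  nu=[4.9462, 0.6543]  x^+=[-0.4770, 3.7676, 2.0682]  P^+=[0.3290 -0.1186 -0.0995; -0.1186 0.3707 0.0574; -0.0995 0.0574 1.4894]
step 2: x^-=[-0.5535, 4.8663, 3.0107]  P^-=[0.8294 -0.2350 0.0347; -0.2350 0.7850 0.4289; 0.0347 0.4289 2.4969]  S=[1.3085 -0.0339; -0.0339 1.2007]  K=[0.6151 -0.0612; -0.0649 0.6152; 0.2624 0.3487]  nu=[3.2471, -3.0621]  x^+=[1.6314, 2.7719, 2.7950]  P^+=[0.3272 -0.1246 -0.1442; -0.1246 0.3225 0.1983; -0.1442 0.1983 2.2670]
step 3: x^-=[2.2603, 3.4286, 3.2673]  P^-=[0.8284 -0.1972 0.1263; -0.1972 0.7767 0.7604; 0.1263 0.7604 3.6792]  S=[1.3532 0.0357; 0.0357 1.1984]  K=[0.6072 -0.0662; -0.0427 0.6151; 0.4109 0.6095]  nu=[0.5659, -4.0302]  x^+=[2.8709, 0.9254, 1.0434]  P^+=[0.3270 -0.1268 -0.1752; -0.1268 0.3227 0.3268; -0.1752 0.3268 2.9876]
step 4: x^-=[3.6357, 0.7868, 0.6649]  P^-=[0.8341 -0.1615 0.2258; -0.1615 0.8315 1.0673; 0.2258 1.0673 4.7688]  S=[1.4049 0.1091; 0.1091 1.2591]  K=[0.6025 -0.0697; -0.0230 0.6321; 0.5220 0.7951]  nu=[0.0713, -0.8182]  x^+=[3.7356, 0.2679, 0.0516]  P^+=[0.3271 -0.1283 -0.1946; -0.1283 0.3308 0.4173; -0.1946 0.4173 3.4996]
step 5: x^-=[4.5800, -0.2695, -0.8051]  P^-=[0.8397 -0.1368 0.3003; -0.1368 0.8815 1.2848; 0.3003 1.2848 5.5414]  S=[1.4440 0.1620; 0.1620 1.3131]  K=[0.5999 -0.0717; -0.0110 0.6452; 0.5883 0.9025]  nu=[-5.7598, 0.1128]  x^+=[1.1164, -0.1335, -4.0919]  P^+=[0.3272 -0.1293 -0.2052; -0.1293 0.3370 0.4696; -0.2052 0.4696 3.8000]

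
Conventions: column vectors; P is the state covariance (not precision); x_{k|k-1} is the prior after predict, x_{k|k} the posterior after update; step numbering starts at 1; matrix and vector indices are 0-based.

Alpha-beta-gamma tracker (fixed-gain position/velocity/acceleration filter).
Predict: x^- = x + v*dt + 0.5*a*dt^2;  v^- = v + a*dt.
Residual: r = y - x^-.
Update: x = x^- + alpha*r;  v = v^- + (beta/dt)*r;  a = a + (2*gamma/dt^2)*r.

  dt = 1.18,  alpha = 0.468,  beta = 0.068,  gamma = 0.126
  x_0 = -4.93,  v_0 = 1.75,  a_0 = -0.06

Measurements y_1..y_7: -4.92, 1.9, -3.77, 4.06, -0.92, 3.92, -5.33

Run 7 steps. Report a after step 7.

step 1: x_pred=-2.9068  r=-2.0132  x^+=-3.8490  v^+=1.5632  a^+=-0.4244
step 2: x_pred=-2.2998  r=4.1998  x^+=-0.3343  v^+=1.3045  a^+=0.3357
step 3: x_pred=1.4387  r=-5.2087  x^+=-0.9990  v^+=1.4005  a^+=-0.6069
step 4: x_pred=0.2310  r=3.8290  x^+=2.0230  v^+=0.9049  a^+=0.0860
step 5: x_pred=3.1507  r=-4.0707  x^+=1.2456  v^+=0.7719  a^+=-0.6507
step 6: x_pred=1.7034  r=2.2166  x^+=2.7408  v^+=0.1318  a^+=-0.2495
step 7: x_pred=2.7226  r=-8.0526  x^+=-1.0460  v^+=-0.6267  a^+=-1.7069

a_post = -1.7069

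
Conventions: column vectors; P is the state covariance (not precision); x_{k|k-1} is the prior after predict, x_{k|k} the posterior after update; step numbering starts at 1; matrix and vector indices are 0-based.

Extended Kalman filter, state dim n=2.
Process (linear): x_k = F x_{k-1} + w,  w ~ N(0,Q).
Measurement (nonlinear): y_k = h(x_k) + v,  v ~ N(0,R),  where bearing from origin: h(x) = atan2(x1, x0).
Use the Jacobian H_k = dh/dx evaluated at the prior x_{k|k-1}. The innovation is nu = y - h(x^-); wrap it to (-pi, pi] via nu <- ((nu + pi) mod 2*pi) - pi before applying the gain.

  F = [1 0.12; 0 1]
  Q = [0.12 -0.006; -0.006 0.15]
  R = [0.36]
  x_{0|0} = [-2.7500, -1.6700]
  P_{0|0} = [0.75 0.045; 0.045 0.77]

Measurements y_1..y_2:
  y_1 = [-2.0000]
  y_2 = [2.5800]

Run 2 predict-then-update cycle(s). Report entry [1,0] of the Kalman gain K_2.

step 1: x^-=[-2.9504, -1.6700]  P^-=[0.8919 0.1314; 0.1314 0.9200]  H_jac=[0.1453 -0.2567]  S=[0.4296]  K=[0.2231; -0.5052]  nu=[0.6265]  x^+=[-2.8106, -1.9865]  P^+=[0.8705 0.1798; 0.1798 0.8103]
step 2: x^-=[-3.0490, -1.9865]  P^-=[1.0453 0.2711; 0.2711 0.9603]  H_jac=[0.1500 -0.2302]  S=[0.4157]  K=[0.2271; -0.4341]  nu=[-1.1390]  x^+=[-3.3077, -1.4921]  P^+=[1.0239 0.3120; 0.3120 0.8820]

K[1,0] = -0.4341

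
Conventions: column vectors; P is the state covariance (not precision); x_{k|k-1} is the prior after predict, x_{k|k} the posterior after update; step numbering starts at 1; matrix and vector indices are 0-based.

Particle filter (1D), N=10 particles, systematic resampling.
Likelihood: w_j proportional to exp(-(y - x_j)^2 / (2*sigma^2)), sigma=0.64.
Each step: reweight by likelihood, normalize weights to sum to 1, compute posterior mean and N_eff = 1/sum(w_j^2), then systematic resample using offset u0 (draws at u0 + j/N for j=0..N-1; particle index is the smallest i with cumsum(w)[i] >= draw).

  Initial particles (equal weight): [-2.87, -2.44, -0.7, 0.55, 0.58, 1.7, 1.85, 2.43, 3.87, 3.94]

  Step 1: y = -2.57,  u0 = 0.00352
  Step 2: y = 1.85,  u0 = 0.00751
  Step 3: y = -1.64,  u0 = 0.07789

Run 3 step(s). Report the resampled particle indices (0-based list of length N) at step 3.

step 1: w=[0.4742, 0.5184, 0.0074, 0.0000, 0.0000, 0.0000, 0.0000, 0.0000, 0.0000, 0.0000]  mean=-2.6310  Neff=2.0257  idx=[0, 0, 0, 0, 0, 1, 1, 1, 1, 1]
step 2: w=[0.0018, 0.0018, 0.0018, 0.0018, 0.0018, 0.1982, 0.1982, 0.1982, 0.1982, 0.1982]  mean=-2.4438  Neff=5.0883  idx=[4, 5, 6, 6, 7, 7, 8, 8, 9, 9]
step 3: w=[0.0369, 0.1070, 0.1070, 0.1070, 0.1070, 0.1070, 0.1070, 0.1070, 0.1070, 0.1070]  mean=-2.4559  Neff=9.5760  idx=[1, 2, 3, 4, 5, 6, 6, 7, 8, 9]

resampled_idx = [1, 2, 3, 4, 5, 6, 6, 7, 8, 9]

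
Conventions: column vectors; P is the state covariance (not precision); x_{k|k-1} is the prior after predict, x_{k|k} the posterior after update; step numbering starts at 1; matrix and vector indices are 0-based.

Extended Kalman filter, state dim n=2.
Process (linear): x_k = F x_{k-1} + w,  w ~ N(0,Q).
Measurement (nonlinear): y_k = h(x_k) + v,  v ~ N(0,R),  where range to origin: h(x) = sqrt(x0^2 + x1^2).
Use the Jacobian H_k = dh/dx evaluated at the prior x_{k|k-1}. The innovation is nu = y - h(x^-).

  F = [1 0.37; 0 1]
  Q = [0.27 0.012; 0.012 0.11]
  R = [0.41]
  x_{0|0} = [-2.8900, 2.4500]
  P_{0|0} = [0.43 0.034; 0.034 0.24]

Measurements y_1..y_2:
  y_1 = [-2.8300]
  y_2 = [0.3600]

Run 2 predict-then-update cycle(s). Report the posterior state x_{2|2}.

step 1: x^-=[-1.9835, 2.4500]  P^-=[0.7580 0.1348; 0.1348 0.3500]  H_jac=[-0.6292 0.7772]  S=[0.7897]  K=[-0.4713; 0.2371]  nu=[-5.9823]  x^+=[0.8360, 1.0318]  P^+=[0.5826 0.2230; 0.2230 0.3056]
step 2: x^-=[1.2178, 1.0318]  P^-=[1.0595 0.3481; 0.3481 0.4156]  H_jac=[0.7630 0.6464]  S=[1.5438]  K=[0.6694; 0.3461]  nu=[-1.2362]  x^+=[0.3904, 0.6040]  P^+=[0.3678 -0.0095; -0.0095 0.2307]

x_post = [0.3904, 0.6040]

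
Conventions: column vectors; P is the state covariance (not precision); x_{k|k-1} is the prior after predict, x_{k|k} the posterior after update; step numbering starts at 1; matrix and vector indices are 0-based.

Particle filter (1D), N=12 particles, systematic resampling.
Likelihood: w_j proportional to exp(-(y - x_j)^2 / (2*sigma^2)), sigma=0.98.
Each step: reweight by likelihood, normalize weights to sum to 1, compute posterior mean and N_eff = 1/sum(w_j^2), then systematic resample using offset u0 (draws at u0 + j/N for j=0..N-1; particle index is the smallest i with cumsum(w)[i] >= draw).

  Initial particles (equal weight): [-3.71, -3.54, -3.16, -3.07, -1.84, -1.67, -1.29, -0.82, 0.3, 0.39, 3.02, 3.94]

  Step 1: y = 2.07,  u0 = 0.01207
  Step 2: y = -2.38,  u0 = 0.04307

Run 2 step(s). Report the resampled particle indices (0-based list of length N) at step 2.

step 1: w=[0.0000, 0.0000, 0.0000, 0.0000, 0.0003, 0.0006, 0.0023, 0.0105, 0.1592, 0.1871, 0.5084, 0.1317]  mean=2.1619  Neff=2.9740  idx=[7, 8, 9, 9, 9, 10, 10, 10, 10, 10, 10, 11]
step 2: w=[0.7809, 0.0659, 0.0511, 0.0511, 0.0511, 0.0000, 0.0000, 0.0000, 0.0000, 0.0000, 0.0000, 0.0000]  mean=-0.5609  Neff=1.6076  idx=[0, 0, 0, 0, 0, 0, 0, 0, 0, 1, 2, 4]

resampled_idx = [0, 0, 0, 0, 0, 0, 0, 0, 0, 1, 2, 4]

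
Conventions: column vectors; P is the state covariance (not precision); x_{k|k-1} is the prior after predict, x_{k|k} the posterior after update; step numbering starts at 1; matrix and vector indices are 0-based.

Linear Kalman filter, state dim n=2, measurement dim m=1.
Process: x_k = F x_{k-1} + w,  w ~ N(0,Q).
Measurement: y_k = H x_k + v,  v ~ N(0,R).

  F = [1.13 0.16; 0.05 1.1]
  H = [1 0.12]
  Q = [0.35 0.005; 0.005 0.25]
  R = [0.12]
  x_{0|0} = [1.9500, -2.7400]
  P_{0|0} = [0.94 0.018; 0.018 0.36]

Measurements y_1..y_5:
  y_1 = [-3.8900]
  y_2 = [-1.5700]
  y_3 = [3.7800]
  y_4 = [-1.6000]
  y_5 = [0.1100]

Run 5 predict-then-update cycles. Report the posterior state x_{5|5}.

x_post = [0.1500, -2.6417]

step 1: x^-=[1.7651, -2.9165]  P^-=[1.5660 0.1440; 0.1440 0.6899]  S=[1.7305]  K=[0.9149; 0.1310]  nu=[-5.3051]  x^+=[-3.0887, -3.6117]  P^+=[0.1174 -0.0635; -0.0635 0.6602]
step 2: x^-=[-4.0681, -4.1273]  P^-=[0.4939 0.0484; 0.0484 1.0422]  S=[0.6405]  K=[0.7801; 0.2708]  nu=[2.9934]  x^+=[-1.7328, -3.3167]  P^+=[0.1040 -0.0869; -0.0869 0.9952]
step 3: x^-=[-2.4888, -3.7350]  P^-=[0.4769 0.0773; 0.0773 1.4449]  S=[0.6363]  K=[0.7641; 0.3940]  nu=[6.7170]  x^+=[2.6438, -1.0886]  P^+=[0.1054 -0.1143; -0.1143 1.3461]
step 4: x^-=[2.8133, -1.0653]  P^-=[0.4777 0.1049; 0.1049 1.8665]  S=[0.6498]  K=[0.7546; 0.5062]  nu=[-4.2855]  x^+=[-0.4204, -3.2345]  P^+=[0.1077 -0.1433; -0.1433 1.7000]
step 5: x^-=[-0.9926, -3.5790]  P^-=[0.4793 0.1311; 0.1311 2.2915]  S=[0.6637]  K=[0.7458; 0.6118]  nu=[1.5321]  x^+=[0.1500, -2.6417]  P^+=[0.1101 -0.1718; -0.1718 2.0431]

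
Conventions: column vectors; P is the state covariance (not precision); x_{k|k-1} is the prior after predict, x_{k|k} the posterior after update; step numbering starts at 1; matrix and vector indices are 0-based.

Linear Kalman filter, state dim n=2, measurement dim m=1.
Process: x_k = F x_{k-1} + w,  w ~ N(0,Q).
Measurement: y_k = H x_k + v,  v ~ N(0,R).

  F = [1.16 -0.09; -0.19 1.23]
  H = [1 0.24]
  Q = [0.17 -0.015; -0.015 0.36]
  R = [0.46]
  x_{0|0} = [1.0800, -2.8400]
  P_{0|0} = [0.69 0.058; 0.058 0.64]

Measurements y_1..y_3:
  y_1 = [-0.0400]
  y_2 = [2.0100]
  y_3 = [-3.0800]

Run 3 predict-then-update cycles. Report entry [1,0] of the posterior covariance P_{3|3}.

P_post[1,0] = -1.1419

step 1: x^-=[1.5084, -3.6984]  P^-=[1.0915 -0.1542; -0.1542 1.3261]  S=[1.5539]  K=[0.6786; 0.1056]  nu=[-0.6608]  x^+=[1.0600, -3.7682]  P^+=[0.3759 -0.2655; -0.2655 1.3087]
step 2: x^-=[1.5687, -4.8362]  P^-=[0.7418 -0.6261; -0.6261 2.4777]  S=[1.0440]  K=[0.5666; -0.0302]  nu=[1.6020]  x^+=[2.4764, -4.8845]  P^+=[0.4066 -0.6083; -0.6083 2.4767]
step 3: x^-=[3.3123, -6.4785]  P^-=[0.8642 -1.2571; -1.2571 4.4060]  S=[0.9746]  K=[0.5772; -0.2048]  nu=[-4.8374]  x^+=[0.5202, -5.4876]  P^+=[0.5396 -1.1419; -1.1419 4.3651]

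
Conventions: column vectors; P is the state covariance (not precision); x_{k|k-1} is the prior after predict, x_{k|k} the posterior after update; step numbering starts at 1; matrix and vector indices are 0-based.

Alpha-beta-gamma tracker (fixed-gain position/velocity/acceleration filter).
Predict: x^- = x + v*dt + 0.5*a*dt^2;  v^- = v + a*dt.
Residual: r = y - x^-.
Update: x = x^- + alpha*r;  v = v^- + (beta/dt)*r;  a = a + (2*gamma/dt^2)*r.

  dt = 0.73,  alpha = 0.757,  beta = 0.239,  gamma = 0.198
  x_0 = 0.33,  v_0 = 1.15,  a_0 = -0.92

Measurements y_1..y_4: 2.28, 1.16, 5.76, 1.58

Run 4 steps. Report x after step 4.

x_post = 2.6820

step 1: x_pred=0.9244  r=1.3556  x^+=1.9506  v^+=0.9222  a^+=0.0874
step 2: x_pred=2.6471  r=-1.4871  x^+=1.5214  v^+=0.4991  a^+=-1.0177
step 3: x_pred=1.6146  r=4.1454  x^+=4.7527  v^+=1.1134  a^+=2.0628
step 4: x_pred=6.1151  r=-4.5351  x^+=2.6820  v^+=1.1345  a^+=-1.3073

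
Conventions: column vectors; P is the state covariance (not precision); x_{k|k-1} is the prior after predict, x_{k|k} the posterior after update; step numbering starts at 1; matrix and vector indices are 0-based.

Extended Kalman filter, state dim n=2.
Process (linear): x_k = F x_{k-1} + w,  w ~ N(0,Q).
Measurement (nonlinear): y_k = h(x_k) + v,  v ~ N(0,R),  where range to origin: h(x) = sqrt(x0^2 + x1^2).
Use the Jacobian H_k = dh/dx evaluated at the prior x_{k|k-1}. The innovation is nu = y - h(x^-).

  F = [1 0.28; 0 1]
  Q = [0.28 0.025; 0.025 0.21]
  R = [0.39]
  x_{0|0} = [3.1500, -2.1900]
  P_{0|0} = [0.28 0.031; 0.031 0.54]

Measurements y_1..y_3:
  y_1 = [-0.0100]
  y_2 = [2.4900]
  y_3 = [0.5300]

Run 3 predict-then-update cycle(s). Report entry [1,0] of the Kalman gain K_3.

K[1,0] = -0.0421

step 1: x^-=[2.5368, -2.1900]  P^-=[0.6197 0.2072; 0.2072 0.7500]  H_jac=[0.7570 -0.6535]  S=[0.8604]  K=[0.3878; -0.3874]  nu=[-3.3613]  x^+=[1.2331, -0.8880]  P^+=[0.4903 0.3365; 0.3365 0.6209]
step 2: x^-=[0.9845, -0.8880]  P^-=[1.0074 0.5353; 0.5353 0.8309]  H_jac=[0.7426 -0.6698]  S=[0.7857]  K=[0.4957; -0.2024]  nu=[1.1642]  x^+=[1.5616, -1.1236]  P^+=[0.8143 0.6141; 0.6141 0.7987]
step 3: x^-=[1.2470, -1.1236]  P^-=[1.5008 0.8628; 0.8628 1.0087]  H_jac=[0.7429 -0.6694]  S=[0.8122]  K=[0.6617; -0.0421]  nu=[-1.1485]  x^+=[0.4870, -1.0752]  P^+=[1.1451 0.8854; 0.8854 1.0073]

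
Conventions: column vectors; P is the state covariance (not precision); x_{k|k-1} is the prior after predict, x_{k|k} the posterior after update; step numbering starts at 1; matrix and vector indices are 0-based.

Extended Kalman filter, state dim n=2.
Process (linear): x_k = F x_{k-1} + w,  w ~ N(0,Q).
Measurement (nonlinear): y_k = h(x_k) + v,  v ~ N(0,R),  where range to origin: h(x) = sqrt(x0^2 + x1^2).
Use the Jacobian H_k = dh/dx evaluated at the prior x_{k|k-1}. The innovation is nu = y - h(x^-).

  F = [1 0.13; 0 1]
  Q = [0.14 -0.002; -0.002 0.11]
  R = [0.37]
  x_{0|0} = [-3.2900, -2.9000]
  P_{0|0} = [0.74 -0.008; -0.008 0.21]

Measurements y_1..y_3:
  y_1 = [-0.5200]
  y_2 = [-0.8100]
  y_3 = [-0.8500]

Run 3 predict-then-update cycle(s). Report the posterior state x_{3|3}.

x_post = [0.2632, -0.0833]

step 1: x^-=[-3.6670, -2.9000]  P^-=[0.8815 0.0173; 0.0173 0.3200]  H_jac=[-0.7844 -0.6203]  S=[1.0523]  K=[-0.6672; -0.2015]  nu=[-5.1951]  x^+=[-0.2005, -1.8530]  P^+=[0.4130 -0.1242; -0.1242 0.2773]
step 2: x^-=[-0.4414, -1.8530]  P^-=[0.5254 -0.0902; -0.0902 0.3873]  H_jac=[-0.2317 -0.9728]  S=[0.7240]  K=[-0.0470; -0.4915]  nu=[-2.7149]  x^+=[-0.3138, -0.5188]  P^+=[0.5238 -0.1069; -0.1069 0.2124]
step 3: x^-=[-0.3812, -0.5188]  P^-=[0.6396 -0.0813; -0.0813 0.3224]  H_jac=[-0.5921 -0.8058]  S=[0.7260]  K=[-0.4314; -0.2915]  nu=[-1.4938]  x^+=[0.2632, -0.0833]  P^+=[0.5044 -0.1726; -0.1726 0.2607]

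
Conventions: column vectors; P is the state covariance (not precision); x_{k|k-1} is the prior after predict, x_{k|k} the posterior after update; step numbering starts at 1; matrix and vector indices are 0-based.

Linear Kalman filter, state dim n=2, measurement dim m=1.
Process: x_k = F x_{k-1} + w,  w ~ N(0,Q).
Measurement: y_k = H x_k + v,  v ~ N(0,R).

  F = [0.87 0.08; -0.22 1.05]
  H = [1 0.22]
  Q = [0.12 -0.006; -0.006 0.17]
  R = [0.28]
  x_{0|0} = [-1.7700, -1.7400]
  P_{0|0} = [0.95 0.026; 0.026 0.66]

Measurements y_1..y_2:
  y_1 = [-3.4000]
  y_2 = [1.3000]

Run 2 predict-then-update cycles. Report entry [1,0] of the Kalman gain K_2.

step 1: x^-=[-1.6791, -1.4376]  P^-=[0.8469 -0.1091; -0.1091 0.9316]  S=[1.1240]  K=[0.7321; 0.0853]  nu=[-1.4046]  x^+=[-2.7075, -1.5574]  P^+=[0.2444 -0.1793; -0.1793 0.9234]
step 2: x^-=[-2.4801, -1.0396]  P^-=[0.2860 -0.1358; -0.1358 1.2828]  S=[0.5683]  K=[0.4506; 0.2576]  nu=[4.0088]  x^+=[-0.6736, -0.0071]  P^+=[0.1706 -0.2018; -0.2018 1.2451]

K[1,0] = 0.2576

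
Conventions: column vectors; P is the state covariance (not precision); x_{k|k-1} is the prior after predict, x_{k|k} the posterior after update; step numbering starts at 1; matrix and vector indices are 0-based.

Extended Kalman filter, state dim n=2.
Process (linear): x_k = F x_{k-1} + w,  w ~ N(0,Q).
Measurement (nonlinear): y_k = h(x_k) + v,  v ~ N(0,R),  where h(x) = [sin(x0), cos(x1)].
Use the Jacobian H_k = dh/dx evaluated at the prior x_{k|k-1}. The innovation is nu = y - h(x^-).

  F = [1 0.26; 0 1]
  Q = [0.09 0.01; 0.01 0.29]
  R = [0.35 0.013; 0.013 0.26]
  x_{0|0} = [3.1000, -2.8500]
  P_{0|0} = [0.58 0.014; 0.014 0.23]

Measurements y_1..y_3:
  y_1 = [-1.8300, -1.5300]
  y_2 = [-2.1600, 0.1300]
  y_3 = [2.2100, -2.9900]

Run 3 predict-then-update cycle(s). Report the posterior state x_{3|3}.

x_post = [2.3632, -4.3661]

step 1: x^-=[2.3590, -2.8500]  P^-=[0.6928 0.0838; 0.0838 0.5200]  H_jac=[-0.7091 0.0000; 0.0000 0.2875]  S=[0.6984 -0.0041; -0.0041 0.3030]  K=[-0.7031 0.0700; -0.0822 0.4923]  nu=[-2.5351, -0.5722]  x^+=[4.1013, -2.9233]  P^+=[0.3457 0.0316; 0.0316 0.4415]
step 2: x^-=[3.3412, -2.9233]  P^-=[0.4820 0.1563; 0.1563 0.7315]  H_jac=[-0.9801 0.0000; 0.0000 0.2166]  S=[0.8130 -0.0202; -0.0202 0.2943]  K=[-0.5792 0.0753; -0.1754 0.5263]  nu=[-1.9617, 1.1063]  x^+=[4.5607, -1.9970]  P^+=[0.2058 0.0557; 0.0557 0.6213]
step 3: x^-=[4.0415, -1.9970]  P^-=[0.3668 0.2272; 0.2272 0.9113]  H_jac=[-0.6217 0.0000; 0.0000 0.9106]  S=[0.4917 -0.1156; -0.1156 1.0155]  K=[-0.4272 0.1551; -0.0977 0.8059]  nu=[2.9933, -2.5766]  x^+=[2.3632, -4.3661]  P^+=[0.2373 0.0382; 0.0382 0.2287]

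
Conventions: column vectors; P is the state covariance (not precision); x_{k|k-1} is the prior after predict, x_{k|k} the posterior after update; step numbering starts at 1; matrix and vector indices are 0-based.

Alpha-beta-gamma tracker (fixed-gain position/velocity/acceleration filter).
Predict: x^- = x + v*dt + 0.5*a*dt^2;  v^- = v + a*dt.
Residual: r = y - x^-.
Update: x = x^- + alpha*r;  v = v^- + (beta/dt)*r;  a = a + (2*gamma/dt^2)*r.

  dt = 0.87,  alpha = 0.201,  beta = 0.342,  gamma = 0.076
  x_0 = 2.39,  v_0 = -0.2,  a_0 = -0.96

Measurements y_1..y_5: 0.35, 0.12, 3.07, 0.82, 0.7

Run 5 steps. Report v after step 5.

v_post = 1.7530

step 1: x_pred=1.8527  r=-1.5027  x^+=1.5506  v^+=-1.6259  a^+=-1.2618
step 2: x_pred=-0.3414  r=0.4614  x^+=-0.2487  v^+=-2.5423  a^+=-1.1691
step 3: x_pred=-2.9029  r=5.9729  x^+=-1.7023  v^+=-1.2114  a^+=0.0304
step 4: x_pred=-2.7448  r=3.5648  x^+=-2.0283  v^+=0.2163  a^+=0.7462
step 5: x_pred=-1.5577  r=2.2577  x^+=-1.1039  v^+=1.7530  a^+=1.1996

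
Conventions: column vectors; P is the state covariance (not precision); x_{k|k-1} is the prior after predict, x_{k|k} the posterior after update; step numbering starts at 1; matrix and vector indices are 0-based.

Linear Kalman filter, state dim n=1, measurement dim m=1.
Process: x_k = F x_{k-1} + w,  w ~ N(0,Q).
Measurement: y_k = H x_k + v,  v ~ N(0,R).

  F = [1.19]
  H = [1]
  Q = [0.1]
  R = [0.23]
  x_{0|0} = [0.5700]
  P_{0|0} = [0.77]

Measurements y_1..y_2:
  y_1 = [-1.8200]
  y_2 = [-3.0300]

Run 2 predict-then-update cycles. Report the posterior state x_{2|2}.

step 1: x^-=[0.6783]  P^-=[1.1904]  S=[1.4204]  K=[0.8381]  nu=[-2.4983]  x^+=[-1.4155]  P^+=[0.1928]
step 2: x^-=[-1.6844]  P^-=[0.3730]  S=[0.6030]  K=[0.6186]  nu=[-1.3456]  x^+=[-2.5167]  P^+=[0.1423]

x_post = [-2.5167]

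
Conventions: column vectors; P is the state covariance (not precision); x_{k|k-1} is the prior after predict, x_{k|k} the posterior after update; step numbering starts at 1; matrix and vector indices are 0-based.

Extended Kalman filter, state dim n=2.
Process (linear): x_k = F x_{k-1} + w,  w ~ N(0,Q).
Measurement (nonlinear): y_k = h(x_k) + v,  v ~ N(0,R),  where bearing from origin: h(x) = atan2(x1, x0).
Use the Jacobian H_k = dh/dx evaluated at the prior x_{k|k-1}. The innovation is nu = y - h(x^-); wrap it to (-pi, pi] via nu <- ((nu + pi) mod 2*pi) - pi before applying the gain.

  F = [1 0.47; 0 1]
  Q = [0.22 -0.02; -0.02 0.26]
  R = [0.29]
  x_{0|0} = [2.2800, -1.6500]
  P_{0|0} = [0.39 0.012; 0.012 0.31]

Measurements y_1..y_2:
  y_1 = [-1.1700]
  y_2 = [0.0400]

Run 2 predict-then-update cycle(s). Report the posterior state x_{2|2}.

x_post = [1.5963, -1.3302]

step 1: x^-=[1.5045, -1.6500]  P^-=[0.6898 0.1377; 0.1377 0.5700]  H_jac=[0.3309 0.3017]  S=[0.4449]  K=[0.6064; 0.4890]  nu=[-0.3385]  x^+=[1.2992, -1.8155]  P^+=[0.5261 0.0058; 0.0058 0.4636]
step 2: x^-=[0.4459, -1.8155]  P^-=[0.8540 0.2037; 0.2037 0.7236]  H_jac=[0.5195 0.1276]  S=[0.5592]  K=[0.8397; 0.3543]  nu=[1.3699]  x^+=[1.5963, -1.3302]  P^+=[0.4596 0.0373; 0.0373 0.6534]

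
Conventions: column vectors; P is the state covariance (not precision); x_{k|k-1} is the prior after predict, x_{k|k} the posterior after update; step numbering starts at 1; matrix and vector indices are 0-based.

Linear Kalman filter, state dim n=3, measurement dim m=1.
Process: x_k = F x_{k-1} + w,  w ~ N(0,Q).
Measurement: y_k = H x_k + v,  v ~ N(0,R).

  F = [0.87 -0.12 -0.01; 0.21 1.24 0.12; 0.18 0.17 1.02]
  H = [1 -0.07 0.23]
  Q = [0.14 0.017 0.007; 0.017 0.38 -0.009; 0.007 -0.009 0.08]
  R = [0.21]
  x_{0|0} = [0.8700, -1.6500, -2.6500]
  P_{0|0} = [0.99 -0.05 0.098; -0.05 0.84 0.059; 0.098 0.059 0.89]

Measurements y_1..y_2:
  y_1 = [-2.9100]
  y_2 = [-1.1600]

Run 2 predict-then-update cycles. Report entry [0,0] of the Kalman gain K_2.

K[0,0] = 0.5435

step 1: x^-=[0.9814, -2.1813, -2.8269]  P^-=[0.9104 0.0276 0.2090; 0.0276 1.7245 0.4004; 0.2090 0.4004 1.1157]  S=[1.2672]  K=[0.7548; -0.0008; 0.3453]  nu=[-3.3939]  x^+=[-1.5804, -2.1785, -3.9988]  P^+=[0.1884 0.0284 -0.1213; 0.0284 1.7245 0.4008; -0.1213 0.4008 0.9646]
step 2: x^-=[-1.0735, -3.5131, -4.7335]  P^-=[0.3047 -0.1996 -0.1621; -0.1996 3.1817 0.9735; -0.1621 0.9735 1.2357]  S=[0.5177]  K=[0.5435; -0.3833; 0.1043]  nu=[0.7563]  x^+=[-0.6624, -3.8030, -4.6547]  P^+=[0.1517 -0.0918 -0.1914; -0.0918 3.1057 0.9942; -0.1914 0.9942 1.2301]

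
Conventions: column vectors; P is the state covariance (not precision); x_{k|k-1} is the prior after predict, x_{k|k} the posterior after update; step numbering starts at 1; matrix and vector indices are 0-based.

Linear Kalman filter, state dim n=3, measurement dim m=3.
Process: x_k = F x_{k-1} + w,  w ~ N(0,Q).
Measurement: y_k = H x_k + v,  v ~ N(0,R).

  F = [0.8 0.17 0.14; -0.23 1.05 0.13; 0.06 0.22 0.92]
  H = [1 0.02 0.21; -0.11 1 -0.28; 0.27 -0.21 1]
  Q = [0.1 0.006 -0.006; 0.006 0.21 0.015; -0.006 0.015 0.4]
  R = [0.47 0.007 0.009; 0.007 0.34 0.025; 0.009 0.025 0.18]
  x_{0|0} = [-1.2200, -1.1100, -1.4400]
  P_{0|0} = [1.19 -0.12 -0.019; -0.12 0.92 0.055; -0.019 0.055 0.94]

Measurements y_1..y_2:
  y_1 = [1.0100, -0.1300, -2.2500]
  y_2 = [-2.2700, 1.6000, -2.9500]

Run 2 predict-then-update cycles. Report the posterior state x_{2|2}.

x_post = [-0.8588, -0.0614, -2.6728]

step 1: x^-=[-1.3663, -1.0721, -1.6422]  P^-=[0.8723 -0.1198 0.1804; -0.1198 1.3772 0.3806; 0.1804 0.3806 1.2614]  S=[1.4727 -0.2320 0.7096; -0.2320 1.6510 -0.3089; 0.7096 -0.3089 1.5169]  K=[0.6090 -0.0776 -0.0099; 0.0277 0.8175 0.1925; -0.0954 0.1573 0.8877]  nu=[2.7426, 0.3320, -0.4640]  x^+=[0.2828, -0.8141, -2.2635]  P^+=[0.3032 -0.0121 -0.0827; -0.0121 0.3167 0.1251; -0.0827 0.1251 0.2114]
step 2: x^-=[-0.2291, -1.2141, -2.2446]  P^-=[0.2915 0.0161 0.0073; 0.0161 0.6237 0.2504; 0.0073 0.2504 0.6366]  S=[0.7956 0.0150 0.2171; 0.0150 0.8738 -0.0244; 0.2171 -0.0244 0.7623]  K=[0.3685 -0.0269 0.0025; 0.0435 0.6355 0.1703; -0.0317 0.1040 0.7810]  nu=[-1.5453, 2.1604, -0.8985]  x^+=[-0.8588, -0.0614, -2.6728]  P^+=[0.1827 0.0007 -0.0461; 0.0007 0.2484 0.0989; -0.0461 0.0989 0.1761]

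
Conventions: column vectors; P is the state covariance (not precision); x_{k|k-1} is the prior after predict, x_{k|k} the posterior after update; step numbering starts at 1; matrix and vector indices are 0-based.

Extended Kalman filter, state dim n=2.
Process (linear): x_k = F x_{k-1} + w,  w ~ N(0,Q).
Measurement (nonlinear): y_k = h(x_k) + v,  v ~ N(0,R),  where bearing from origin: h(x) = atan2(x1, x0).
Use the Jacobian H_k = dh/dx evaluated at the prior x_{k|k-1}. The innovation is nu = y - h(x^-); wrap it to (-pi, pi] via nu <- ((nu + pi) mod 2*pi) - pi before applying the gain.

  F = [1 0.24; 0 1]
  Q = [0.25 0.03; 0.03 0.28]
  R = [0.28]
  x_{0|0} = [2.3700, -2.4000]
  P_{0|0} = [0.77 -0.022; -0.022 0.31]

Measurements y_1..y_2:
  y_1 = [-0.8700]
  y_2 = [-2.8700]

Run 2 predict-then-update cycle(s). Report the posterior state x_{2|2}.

step 1: x^-=[1.7940, -2.4000]  P^-=[1.0273 0.0824; 0.0824 0.5900]  H_jac=[0.2673 0.1998]  S=[0.3858]  K=[0.7545; 0.3627]  nu=[0.0589]  x^+=[1.8384, -2.3786]  P^+=[0.8077 -0.0232; -0.0232 0.5393]
step 2: x^-=[1.2676, -2.3786]  P^-=[1.0776 0.1363; 0.1363 0.8193]  H_jac=[0.3274 0.1745]  S=[0.4360]  K=[0.8637; 0.4301]  nu=[-1.7888]  x^+=[-0.2775, -3.1481]  P^+=[0.7523 -0.0257; -0.0257 0.7386]

x_post = [-0.2775, -3.1481]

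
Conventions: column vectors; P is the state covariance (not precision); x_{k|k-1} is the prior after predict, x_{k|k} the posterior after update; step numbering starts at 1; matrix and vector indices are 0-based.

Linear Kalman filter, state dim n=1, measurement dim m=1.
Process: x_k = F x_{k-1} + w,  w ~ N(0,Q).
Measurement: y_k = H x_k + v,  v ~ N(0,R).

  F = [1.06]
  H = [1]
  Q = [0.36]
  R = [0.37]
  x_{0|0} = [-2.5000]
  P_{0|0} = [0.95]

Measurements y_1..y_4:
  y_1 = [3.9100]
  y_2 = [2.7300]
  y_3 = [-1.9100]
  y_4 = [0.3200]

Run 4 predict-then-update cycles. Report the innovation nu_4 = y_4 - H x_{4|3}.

step 1: x^-=[-2.6500]  P^-=[1.4274]  S=[1.7974]  K=[0.7941]  nu=[6.5600]  x^+=[2.5596]  P^+=[0.2938]
step 2: x^-=[2.7132]  P^-=[0.6902]  S=[1.0602]  K=[0.6510]  nu=[0.0168]  x^+=[2.7241]  P^+=[0.2409]
step 3: x^-=[2.8876]  P^-=[0.6306]  S=[1.0006]  K=[0.6302]  nu=[-4.7976]  x^+=[-0.1360]  P^+=[0.2332]
step 4: x^-=[-0.1442]  P^-=[0.6220]  S=[0.9920]  K=[0.6270]  nu=[0.4642]  x^+=[0.1469]  P^+=[0.2320]

innov = [0.4642]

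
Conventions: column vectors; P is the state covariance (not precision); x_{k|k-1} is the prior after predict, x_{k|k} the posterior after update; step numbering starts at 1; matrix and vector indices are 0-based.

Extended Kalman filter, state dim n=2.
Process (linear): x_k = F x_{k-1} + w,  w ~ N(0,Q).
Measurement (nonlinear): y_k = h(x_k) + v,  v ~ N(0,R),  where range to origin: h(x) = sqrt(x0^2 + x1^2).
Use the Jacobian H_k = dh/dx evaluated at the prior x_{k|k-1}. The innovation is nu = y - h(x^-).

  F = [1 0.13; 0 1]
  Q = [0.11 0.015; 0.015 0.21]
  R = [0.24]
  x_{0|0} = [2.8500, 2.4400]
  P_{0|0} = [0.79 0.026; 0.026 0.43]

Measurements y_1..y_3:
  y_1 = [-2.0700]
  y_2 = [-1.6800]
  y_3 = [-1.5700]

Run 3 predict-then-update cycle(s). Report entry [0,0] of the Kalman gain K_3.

step 1: x^-=[3.1672, 2.4400]  P^-=[0.9140 0.0969; 0.0969 0.6400]  H_jac=[0.7922 0.6103]  S=[1.1457]  K=[0.6836; 0.4079]  nu=[-6.0681]  x^+=[-0.9811, -0.0354]  P^+=[0.3786 -0.2226; -0.2226 0.4494]
step 2: x^-=[-0.9857, -0.0354]  P^-=[0.4383 -0.1492; -0.1492 0.6594]  H_jac=[-0.9994 -0.0358]  S=[0.6679]  K=[-0.6478; 0.1878]  nu=[-2.6664]  x^+=[0.7416, -0.5362]  P^+=[0.1580 -0.0679; -0.0679 0.6358]
step 3: x^-=[0.6719, -0.5362]  P^-=[0.2611 0.0297; 0.0297 0.8458]  H_jac=[0.7816 -0.6237]  S=[0.6996]  K=[0.2652; -0.7209]  nu=[-2.4296]  x^+=[0.0275, 1.2153]  P^+=[0.2119 0.1635; 0.1635 0.4823]

K[0,0] = 0.2652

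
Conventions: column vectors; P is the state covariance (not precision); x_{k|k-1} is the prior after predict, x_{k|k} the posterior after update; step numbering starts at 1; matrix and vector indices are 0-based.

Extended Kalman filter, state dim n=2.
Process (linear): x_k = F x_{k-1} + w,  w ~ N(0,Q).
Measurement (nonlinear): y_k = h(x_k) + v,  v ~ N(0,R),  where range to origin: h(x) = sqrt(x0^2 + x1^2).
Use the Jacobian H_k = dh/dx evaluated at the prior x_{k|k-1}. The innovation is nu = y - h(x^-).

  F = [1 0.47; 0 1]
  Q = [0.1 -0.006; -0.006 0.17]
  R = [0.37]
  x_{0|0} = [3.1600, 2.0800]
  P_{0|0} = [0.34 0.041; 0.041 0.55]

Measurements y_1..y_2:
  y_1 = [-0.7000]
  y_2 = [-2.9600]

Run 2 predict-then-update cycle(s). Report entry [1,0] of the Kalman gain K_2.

K[1,0] = -0.1286

step 1: x^-=[4.1376, 2.0800]  P^-=[0.6000 0.2935; 0.2935 0.7200]  H_jac=[0.8935 0.4491]  S=[1.2298]  K=[0.5431; 0.4762]  nu=[-5.3310]  x^+=[1.2422, -0.4586]  P^+=[0.2373 -0.0246; -0.0246 0.4411]
step 2: x^-=[1.0267, -0.4586]  P^-=[0.4116 0.1768; 0.1768 0.6111]  H_jac=[0.9131 -0.4078]  S=[0.6832]  K=[0.4446; -0.1286]  nu=[-4.0844]  x^+=[-0.7894, 0.0665]  P^+=[0.2766 0.2158; 0.2158 0.5998]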